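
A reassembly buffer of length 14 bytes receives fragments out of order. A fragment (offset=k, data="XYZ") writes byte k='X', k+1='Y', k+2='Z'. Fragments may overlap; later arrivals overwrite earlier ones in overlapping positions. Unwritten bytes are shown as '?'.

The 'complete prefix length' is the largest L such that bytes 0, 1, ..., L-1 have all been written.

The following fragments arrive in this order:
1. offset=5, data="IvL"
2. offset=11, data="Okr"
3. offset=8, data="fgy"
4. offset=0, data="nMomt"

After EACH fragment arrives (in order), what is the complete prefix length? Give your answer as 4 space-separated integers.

Answer: 0 0 0 14

Derivation:
Fragment 1: offset=5 data="IvL" -> buffer=?????IvL?????? -> prefix_len=0
Fragment 2: offset=11 data="Okr" -> buffer=?????IvL???Okr -> prefix_len=0
Fragment 3: offset=8 data="fgy" -> buffer=?????IvLfgyOkr -> prefix_len=0
Fragment 4: offset=0 data="nMomt" -> buffer=nMomtIvLfgyOkr -> prefix_len=14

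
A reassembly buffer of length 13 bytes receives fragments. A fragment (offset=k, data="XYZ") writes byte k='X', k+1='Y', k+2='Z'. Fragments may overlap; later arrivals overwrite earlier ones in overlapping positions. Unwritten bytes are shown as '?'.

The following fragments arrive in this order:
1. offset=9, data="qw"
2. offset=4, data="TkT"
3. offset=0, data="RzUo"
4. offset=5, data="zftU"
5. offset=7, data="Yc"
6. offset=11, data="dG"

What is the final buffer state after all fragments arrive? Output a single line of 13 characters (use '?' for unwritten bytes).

Fragment 1: offset=9 data="qw" -> buffer=?????????qw??
Fragment 2: offset=4 data="TkT" -> buffer=????TkT??qw??
Fragment 3: offset=0 data="RzUo" -> buffer=RzUoTkT??qw??
Fragment 4: offset=5 data="zftU" -> buffer=RzUoTzftUqw??
Fragment 5: offset=7 data="Yc" -> buffer=RzUoTzfYcqw??
Fragment 6: offset=11 data="dG" -> buffer=RzUoTzfYcqwdG

Answer: RzUoTzfYcqwdG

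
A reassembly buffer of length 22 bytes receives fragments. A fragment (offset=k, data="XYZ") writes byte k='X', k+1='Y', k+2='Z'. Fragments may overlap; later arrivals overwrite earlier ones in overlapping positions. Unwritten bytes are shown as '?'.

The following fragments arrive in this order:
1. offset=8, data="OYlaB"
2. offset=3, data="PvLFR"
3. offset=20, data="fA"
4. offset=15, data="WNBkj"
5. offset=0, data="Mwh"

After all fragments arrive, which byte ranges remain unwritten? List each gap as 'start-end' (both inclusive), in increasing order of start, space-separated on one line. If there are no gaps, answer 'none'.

Answer: 13-14

Derivation:
Fragment 1: offset=8 len=5
Fragment 2: offset=3 len=5
Fragment 3: offset=20 len=2
Fragment 4: offset=15 len=5
Fragment 5: offset=0 len=3
Gaps: 13-14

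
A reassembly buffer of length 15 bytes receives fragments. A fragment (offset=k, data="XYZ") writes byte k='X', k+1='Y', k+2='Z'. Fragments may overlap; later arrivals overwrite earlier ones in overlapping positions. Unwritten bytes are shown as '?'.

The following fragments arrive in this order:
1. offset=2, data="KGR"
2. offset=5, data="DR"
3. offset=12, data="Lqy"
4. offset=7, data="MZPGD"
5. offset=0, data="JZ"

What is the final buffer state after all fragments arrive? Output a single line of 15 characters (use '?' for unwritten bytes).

Fragment 1: offset=2 data="KGR" -> buffer=??KGR??????????
Fragment 2: offset=5 data="DR" -> buffer=??KGRDR????????
Fragment 3: offset=12 data="Lqy" -> buffer=??KGRDR?????Lqy
Fragment 4: offset=7 data="MZPGD" -> buffer=??KGRDRMZPGDLqy
Fragment 5: offset=0 data="JZ" -> buffer=JZKGRDRMZPGDLqy

Answer: JZKGRDRMZPGDLqy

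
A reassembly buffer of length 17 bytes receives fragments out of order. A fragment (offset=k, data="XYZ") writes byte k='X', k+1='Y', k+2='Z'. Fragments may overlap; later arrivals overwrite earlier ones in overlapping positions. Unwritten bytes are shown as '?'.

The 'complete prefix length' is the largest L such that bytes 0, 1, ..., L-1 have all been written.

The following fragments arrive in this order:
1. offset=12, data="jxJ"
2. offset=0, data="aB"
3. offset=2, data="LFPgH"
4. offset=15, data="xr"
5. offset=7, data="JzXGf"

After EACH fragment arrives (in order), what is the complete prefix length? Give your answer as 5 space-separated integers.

Fragment 1: offset=12 data="jxJ" -> buffer=????????????jxJ?? -> prefix_len=0
Fragment 2: offset=0 data="aB" -> buffer=aB??????????jxJ?? -> prefix_len=2
Fragment 3: offset=2 data="LFPgH" -> buffer=aBLFPgH?????jxJ?? -> prefix_len=7
Fragment 4: offset=15 data="xr" -> buffer=aBLFPgH?????jxJxr -> prefix_len=7
Fragment 5: offset=7 data="JzXGf" -> buffer=aBLFPgHJzXGfjxJxr -> prefix_len=17

Answer: 0 2 7 7 17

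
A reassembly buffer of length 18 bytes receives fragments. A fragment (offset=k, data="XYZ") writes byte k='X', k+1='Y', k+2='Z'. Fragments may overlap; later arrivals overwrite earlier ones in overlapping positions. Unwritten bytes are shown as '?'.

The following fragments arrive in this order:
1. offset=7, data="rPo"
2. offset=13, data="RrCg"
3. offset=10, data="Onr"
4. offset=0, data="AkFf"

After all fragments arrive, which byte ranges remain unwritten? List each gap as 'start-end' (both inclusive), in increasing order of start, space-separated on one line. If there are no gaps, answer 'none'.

Answer: 4-6 17-17

Derivation:
Fragment 1: offset=7 len=3
Fragment 2: offset=13 len=4
Fragment 3: offset=10 len=3
Fragment 4: offset=0 len=4
Gaps: 4-6 17-17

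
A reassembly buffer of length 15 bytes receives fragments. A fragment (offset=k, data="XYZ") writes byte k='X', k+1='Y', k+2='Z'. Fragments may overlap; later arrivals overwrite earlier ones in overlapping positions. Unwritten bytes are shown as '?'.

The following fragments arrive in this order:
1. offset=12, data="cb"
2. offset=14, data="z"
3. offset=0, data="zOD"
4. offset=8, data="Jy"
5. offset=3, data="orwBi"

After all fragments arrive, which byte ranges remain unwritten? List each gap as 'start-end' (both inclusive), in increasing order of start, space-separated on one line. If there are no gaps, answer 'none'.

Fragment 1: offset=12 len=2
Fragment 2: offset=14 len=1
Fragment 3: offset=0 len=3
Fragment 4: offset=8 len=2
Fragment 5: offset=3 len=5
Gaps: 10-11

Answer: 10-11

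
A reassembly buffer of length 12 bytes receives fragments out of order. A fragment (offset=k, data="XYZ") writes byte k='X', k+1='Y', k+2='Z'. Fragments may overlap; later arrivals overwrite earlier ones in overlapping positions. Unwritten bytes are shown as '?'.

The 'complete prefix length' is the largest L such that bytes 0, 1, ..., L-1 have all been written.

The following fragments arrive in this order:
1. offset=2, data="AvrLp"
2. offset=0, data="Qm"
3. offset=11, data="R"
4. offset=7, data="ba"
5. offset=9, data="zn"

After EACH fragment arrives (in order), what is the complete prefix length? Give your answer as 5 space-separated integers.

Fragment 1: offset=2 data="AvrLp" -> buffer=??AvrLp????? -> prefix_len=0
Fragment 2: offset=0 data="Qm" -> buffer=QmAvrLp????? -> prefix_len=7
Fragment 3: offset=11 data="R" -> buffer=QmAvrLp????R -> prefix_len=7
Fragment 4: offset=7 data="ba" -> buffer=QmAvrLpba??R -> prefix_len=9
Fragment 5: offset=9 data="zn" -> buffer=QmAvrLpbaznR -> prefix_len=12

Answer: 0 7 7 9 12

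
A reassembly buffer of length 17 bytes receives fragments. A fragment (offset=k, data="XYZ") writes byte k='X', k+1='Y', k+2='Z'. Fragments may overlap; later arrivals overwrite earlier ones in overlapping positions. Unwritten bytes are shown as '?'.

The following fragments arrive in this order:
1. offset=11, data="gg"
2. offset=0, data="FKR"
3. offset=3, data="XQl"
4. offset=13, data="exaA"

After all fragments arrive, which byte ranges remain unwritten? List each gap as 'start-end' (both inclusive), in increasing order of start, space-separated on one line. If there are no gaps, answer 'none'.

Answer: 6-10

Derivation:
Fragment 1: offset=11 len=2
Fragment 2: offset=0 len=3
Fragment 3: offset=3 len=3
Fragment 4: offset=13 len=4
Gaps: 6-10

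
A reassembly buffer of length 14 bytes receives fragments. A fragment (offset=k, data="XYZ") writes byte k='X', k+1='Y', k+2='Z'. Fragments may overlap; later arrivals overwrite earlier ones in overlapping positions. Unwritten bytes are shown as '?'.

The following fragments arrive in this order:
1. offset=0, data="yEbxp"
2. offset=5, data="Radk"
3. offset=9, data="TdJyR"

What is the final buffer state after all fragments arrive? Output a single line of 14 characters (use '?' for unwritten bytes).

Fragment 1: offset=0 data="yEbxp" -> buffer=yEbxp?????????
Fragment 2: offset=5 data="Radk" -> buffer=yEbxpRadk?????
Fragment 3: offset=9 data="TdJyR" -> buffer=yEbxpRadkTdJyR

Answer: yEbxpRadkTdJyR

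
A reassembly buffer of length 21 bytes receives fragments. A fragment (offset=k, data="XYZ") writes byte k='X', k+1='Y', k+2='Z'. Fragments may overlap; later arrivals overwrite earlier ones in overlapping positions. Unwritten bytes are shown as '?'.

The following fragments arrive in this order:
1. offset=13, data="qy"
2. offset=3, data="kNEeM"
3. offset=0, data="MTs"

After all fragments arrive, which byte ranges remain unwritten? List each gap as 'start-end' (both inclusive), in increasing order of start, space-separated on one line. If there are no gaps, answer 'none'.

Answer: 8-12 15-20

Derivation:
Fragment 1: offset=13 len=2
Fragment 2: offset=3 len=5
Fragment 3: offset=0 len=3
Gaps: 8-12 15-20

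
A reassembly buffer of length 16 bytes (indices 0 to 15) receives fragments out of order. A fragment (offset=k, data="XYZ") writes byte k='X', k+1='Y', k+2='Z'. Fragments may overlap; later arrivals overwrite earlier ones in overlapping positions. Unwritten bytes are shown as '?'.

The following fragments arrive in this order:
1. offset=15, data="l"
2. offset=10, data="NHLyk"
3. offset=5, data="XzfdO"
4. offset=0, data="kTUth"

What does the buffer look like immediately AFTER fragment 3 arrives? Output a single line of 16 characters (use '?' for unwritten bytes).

Answer: ?????XzfdONHLykl

Derivation:
Fragment 1: offset=15 data="l" -> buffer=???????????????l
Fragment 2: offset=10 data="NHLyk" -> buffer=??????????NHLykl
Fragment 3: offset=5 data="XzfdO" -> buffer=?????XzfdONHLykl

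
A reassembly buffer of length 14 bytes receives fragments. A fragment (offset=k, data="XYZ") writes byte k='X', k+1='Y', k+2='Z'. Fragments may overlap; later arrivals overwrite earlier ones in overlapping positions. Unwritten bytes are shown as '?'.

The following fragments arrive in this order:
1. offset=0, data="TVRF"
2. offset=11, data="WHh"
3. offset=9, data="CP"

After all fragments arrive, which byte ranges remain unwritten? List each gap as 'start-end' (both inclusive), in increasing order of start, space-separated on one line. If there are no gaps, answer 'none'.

Fragment 1: offset=0 len=4
Fragment 2: offset=11 len=3
Fragment 3: offset=9 len=2
Gaps: 4-8

Answer: 4-8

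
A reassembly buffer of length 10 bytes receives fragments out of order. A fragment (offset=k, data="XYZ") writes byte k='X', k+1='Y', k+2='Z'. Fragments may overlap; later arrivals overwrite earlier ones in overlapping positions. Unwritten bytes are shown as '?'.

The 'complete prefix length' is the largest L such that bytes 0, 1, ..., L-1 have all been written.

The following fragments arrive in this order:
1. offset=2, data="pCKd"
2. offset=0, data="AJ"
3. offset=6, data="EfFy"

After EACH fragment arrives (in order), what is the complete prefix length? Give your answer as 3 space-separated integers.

Fragment 1: offset=2 data="pCKd" -> buffer=??pCKd???? -> prefix_len=0
Fragment 2: offset=0 data="AJ" -> buffer=AJpCKd???? -> prefix_len=6
Fragment 3: offset=6 data="EfFy" -> buffer=AJpCKdEfFy -> prefix_len=10

Answer: 0 6 10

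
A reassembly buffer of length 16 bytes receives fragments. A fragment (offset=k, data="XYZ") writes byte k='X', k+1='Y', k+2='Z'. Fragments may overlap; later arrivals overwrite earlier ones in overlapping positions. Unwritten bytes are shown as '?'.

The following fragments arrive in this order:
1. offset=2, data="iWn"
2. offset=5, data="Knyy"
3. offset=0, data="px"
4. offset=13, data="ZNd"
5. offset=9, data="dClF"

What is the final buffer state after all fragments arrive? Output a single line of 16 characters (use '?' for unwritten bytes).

Fragment 1: offset=2 data="iWn" -> buffer=??iWn???????????
Fragment 2: offset=5 data="Knyy" -> buffer=??iWnKnyy???????
Fragment 3: offset=0 data="px" -> buffer=pxiWnKnyy???????
Fragment 4: offset=13 data="ZNd" -> buffer=pxiWnKnyy????ZNd
Fragment 5: offset=9 data="dClF" -> buffer=pxiWnKnyydClFZNd

Answer: pxiWnKnyydClFZNd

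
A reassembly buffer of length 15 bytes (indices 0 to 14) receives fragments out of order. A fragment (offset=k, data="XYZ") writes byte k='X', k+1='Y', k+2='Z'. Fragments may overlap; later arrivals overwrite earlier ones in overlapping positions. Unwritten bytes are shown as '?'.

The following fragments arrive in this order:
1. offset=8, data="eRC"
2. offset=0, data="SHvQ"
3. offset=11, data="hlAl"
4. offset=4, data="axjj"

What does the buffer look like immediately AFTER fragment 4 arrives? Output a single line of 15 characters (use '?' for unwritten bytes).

Fragment 1: offset=8 data="eRC" -> buffer=????????eRC????
Fragment 2: offset=0 data="SHvQ" -> buffer=SHvQ????eRC????
Fragment 3: offset=11 data="hlAl" -> buffer=SHvQ????eRChlAl
Fragment 4: offset=4 data="axjj" -> buffer=SHvQaxjjeRChlAl

Answer: SHvQaxjjeRChlAl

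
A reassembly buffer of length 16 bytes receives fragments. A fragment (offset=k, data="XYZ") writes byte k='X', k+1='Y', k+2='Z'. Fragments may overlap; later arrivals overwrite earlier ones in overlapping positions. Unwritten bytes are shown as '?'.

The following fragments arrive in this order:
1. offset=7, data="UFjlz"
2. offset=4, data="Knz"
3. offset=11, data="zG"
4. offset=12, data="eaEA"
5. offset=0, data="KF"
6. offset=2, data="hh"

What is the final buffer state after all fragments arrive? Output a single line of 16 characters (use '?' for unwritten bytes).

Fragment 1: offset=7 data="UFjlz" -> buffer=???????UFjlz????
Fragment 2: offset=4 data="Knz" -> buffer=????KnzUFjlz????
Fragment 3: offset=11 data="zG" -> buffer=????KnzUFjlzG???
Fragment 4: offset=12 data="eaEA" -> buffer=????KnzUFjlzeaEA
Fragment 5: offset=0 data="KF" -> buffer=KF??KnzUFjlzeaEA
Fragment 6: offset=2 data="hh" -> buffer=KFhhKnzUFjlzeaEA

Answer: KFhhKnzUFjlzeaEA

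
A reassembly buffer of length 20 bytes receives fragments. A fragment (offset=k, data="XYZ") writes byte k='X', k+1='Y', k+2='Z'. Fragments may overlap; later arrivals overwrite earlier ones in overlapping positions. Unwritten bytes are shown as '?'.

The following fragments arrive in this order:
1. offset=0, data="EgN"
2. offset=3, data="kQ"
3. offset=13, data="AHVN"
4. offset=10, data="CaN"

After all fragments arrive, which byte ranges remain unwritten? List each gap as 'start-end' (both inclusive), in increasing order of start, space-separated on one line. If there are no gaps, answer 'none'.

Fragment 1: offset=0 len=3
Fragment 2: offset=3 len=2
Fragment 3: offset=13 len=4
Fragment 4: offset=10 len=3
Gaps: 5-9 17-19

Answer: 5-9 17-19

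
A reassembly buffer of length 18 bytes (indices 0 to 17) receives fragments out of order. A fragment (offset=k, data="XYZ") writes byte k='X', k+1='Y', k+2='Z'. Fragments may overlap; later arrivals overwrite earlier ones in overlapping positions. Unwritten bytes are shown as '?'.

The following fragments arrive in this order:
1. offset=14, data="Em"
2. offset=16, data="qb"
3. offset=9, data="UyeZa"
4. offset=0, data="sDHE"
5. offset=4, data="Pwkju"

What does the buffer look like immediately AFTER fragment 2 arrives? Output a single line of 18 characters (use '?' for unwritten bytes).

Answer: ??????????????Emqb

Derivation:
Fragment 1: offset=14 data="Em" -> buffer=??????????????Em??
Fragment 2: offset=16 data="qb" -> buffer=??????????????Emqb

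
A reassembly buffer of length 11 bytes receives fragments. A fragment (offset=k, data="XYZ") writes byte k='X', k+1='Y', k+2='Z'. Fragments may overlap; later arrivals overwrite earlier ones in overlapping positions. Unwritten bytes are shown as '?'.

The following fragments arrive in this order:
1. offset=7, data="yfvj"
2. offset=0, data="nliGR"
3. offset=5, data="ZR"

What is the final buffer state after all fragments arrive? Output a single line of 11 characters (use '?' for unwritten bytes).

Answer: nliGRZRyfvj

Derivation:
Fragment 1: offset=7 data="yfvj" -> buffer=???????yfvj
Fragment 2: offset=0 data="nliGR" -> buffer=nliGR??yfvj
Fragment 3: offset=5 data="ZR" -> buffer=nliGRZRyfvj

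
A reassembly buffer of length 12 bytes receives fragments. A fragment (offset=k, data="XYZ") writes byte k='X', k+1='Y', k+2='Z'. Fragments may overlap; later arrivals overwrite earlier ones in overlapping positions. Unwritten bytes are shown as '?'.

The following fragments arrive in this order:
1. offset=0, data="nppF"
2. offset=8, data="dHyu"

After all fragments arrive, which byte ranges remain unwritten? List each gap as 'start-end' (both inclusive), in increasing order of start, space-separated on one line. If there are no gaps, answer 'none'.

Answer: 4-7

Derivation:
Fragment 1: offset=0 len=4
Fragment 2: offset=8 len=4
Gaps: 4-7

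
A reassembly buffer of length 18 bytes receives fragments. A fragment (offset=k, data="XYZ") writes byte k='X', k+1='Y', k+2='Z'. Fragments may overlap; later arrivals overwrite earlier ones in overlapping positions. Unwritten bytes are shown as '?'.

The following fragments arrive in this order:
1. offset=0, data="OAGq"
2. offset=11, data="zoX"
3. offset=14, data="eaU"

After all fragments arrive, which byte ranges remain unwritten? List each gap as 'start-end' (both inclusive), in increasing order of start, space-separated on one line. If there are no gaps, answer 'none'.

Answer: 4-10 17-17

Derivation:
Fragment 1: offset=0 len=4
Fragment 2: offset=11 len=3
Fragment 3: offset=14 len=3
Gaps: 4-10 17-17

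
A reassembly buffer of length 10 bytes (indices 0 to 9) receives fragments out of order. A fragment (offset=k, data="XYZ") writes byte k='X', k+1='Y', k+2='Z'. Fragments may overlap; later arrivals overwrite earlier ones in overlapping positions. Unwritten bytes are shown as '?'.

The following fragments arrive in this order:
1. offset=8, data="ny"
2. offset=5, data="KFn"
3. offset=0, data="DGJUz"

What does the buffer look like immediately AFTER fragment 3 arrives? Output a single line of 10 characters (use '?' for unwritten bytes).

Fragment 1: offset=8 data="ny" -> buffer=????????ny
Fragment 2: offset=5 data="KFn" -> buffer=?????KFnny
Fragment 3: offset=0 data="DGJUz" -> buffer=DGJUzKFnny

Answer: DGJUzKFnny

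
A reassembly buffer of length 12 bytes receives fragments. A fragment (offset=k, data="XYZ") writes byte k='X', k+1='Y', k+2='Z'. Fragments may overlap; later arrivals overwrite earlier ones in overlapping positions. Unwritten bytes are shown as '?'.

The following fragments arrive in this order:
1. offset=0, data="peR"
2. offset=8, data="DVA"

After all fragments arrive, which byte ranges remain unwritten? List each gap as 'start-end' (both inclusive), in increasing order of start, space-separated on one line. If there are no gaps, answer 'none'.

Fragment 1: offset=0 len=3
Fragment 2: offset=8 len=3
Gaps: 3-7 11-11

Answer: 3-7 11-11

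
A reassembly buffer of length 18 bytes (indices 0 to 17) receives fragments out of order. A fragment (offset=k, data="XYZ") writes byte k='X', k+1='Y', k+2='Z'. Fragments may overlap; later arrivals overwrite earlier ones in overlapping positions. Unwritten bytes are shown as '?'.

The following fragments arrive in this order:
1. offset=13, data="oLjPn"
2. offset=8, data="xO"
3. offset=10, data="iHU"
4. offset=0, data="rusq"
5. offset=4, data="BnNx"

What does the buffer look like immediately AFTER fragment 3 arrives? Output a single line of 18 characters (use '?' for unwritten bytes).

Fragment 1: offset=13 data="oLjPn" -> buffer=?????????????oLjPn
Fragment 2: offset=8 data="xO" -> buffer=????????xO???oLjPn
Fragment 3: offset=10 data="iHU" -> buffer=????????xOiHUoLjPn

Answer: ????????xOiHUoLjPn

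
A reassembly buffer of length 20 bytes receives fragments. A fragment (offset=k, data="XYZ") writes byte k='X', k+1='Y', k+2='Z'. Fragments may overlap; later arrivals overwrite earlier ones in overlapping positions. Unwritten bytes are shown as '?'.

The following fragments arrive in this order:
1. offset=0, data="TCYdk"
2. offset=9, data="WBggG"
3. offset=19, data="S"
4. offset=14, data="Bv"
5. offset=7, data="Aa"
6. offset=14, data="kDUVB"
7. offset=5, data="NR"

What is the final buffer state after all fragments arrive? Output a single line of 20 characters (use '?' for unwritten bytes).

Fragment 1: offset=0 data="TCYdk" -> buffer=TCYdk???????????????
Fragment 2: offset=9 data="WBggG" -> buffer=TCYdk????WBggG??????
Fragment 3: offset=19 data="S" -> buffer=TCYdk????WBggG?????S
Fragment 4: offset=14 data="Bv" -> buffer=TCYdk????WBggGBv???S
Fragment 5: offset=7 data="Aa" -> buffer=TCYdk??AaWBggGBv???S
Fragment 6: offset=14 data="kDUVB" -> buffer=TCYdk??AaWBggGkDUVBS
Fragment 7: offset=5 data="NR" -> buffer=TCYdkNRAaWBggGkDUVBS

Answer: TCYdkNRAaWBggGkDUVBS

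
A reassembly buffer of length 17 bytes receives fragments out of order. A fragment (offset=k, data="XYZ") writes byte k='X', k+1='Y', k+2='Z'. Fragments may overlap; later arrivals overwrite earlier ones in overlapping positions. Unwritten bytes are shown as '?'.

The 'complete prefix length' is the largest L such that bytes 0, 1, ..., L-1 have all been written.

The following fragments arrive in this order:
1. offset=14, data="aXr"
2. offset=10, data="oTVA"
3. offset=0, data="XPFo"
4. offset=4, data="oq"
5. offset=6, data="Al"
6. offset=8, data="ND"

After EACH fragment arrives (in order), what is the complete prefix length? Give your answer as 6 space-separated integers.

Fragment 1: offset=14 data="aXr" -> buffer=??????????????aXr -> prefix_len=0
Fragment 2: offset=10 data="oTVA" -> buffer=??????????oTVAaXr -> prefix_len=0
Fragment 3: offset=0 data="XPFo" -> buffer=XPFo??????oTVAaXr -> prefix_len=4
Fragment 4: offset=4 data="oq" -> buffer=XPFooq????oTVAaXr -> prefix_len=6
Fragment 5: offset=6 data="Al" -> buffer=XPFooqAl??oTVAaXr -> prefix_len=8
Fragment 6: offset=8 data="ND" -> buffer=XPFooqAlNDoTVAaXr -> prefix_len=17

Answer: 0 0 4 6 8 17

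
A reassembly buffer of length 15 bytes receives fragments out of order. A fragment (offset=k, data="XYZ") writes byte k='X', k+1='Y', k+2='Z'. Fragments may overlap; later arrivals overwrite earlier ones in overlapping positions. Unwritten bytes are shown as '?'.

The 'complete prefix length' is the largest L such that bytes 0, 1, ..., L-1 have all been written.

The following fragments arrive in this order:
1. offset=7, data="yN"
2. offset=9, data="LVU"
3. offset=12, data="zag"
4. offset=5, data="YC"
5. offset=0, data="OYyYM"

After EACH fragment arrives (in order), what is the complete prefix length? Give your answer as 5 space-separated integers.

Answer: 0 0 0 0 15

Derivation:
Fragment 1: offset=7 data="yN" -> buffer=???????yN?????? -> prefix_len=0
Fragment 2: offset=9 data="LVU" -> buffer=???????yNLVU??? -> prefix_len=0
Fragment 3: offset=12 data="zag" -> buffer=???????yNLVUzag -> prefix_len=0
Fragment 4: offset=5 data="YC" -> buffer=?????YCyNLVUzag -> prefix_len=0
Fragment 5: offset=0 data="OYyYM" -> buffer=OYyYMYCyNLVUzag -> prefix_len=15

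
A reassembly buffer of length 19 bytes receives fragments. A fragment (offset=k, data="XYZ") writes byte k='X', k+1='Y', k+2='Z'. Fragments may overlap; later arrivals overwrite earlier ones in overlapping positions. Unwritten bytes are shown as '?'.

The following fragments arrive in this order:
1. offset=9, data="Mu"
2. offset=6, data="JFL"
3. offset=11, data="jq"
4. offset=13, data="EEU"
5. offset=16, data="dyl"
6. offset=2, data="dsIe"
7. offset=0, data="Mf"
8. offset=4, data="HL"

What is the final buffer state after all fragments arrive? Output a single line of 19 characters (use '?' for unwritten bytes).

Answer: MfdsHLJFLMujqEEUdyl

Derivation:
Fragment 1: offset=9 data="Mu" -> buffer=?????????Mu????????
Fragment 2: offset=6 data="JFL" -> buffer=??????JFLMu????????
Fragment 3: offset=11 data="jq" -> buffer=??????JFLMujq??????
Fragment 4: offset=13 data="EEU" -> buffer=??????JFLMujqEEU???
Fragment 5: offset=16 data="dyl" -> buffer=??????JFLMujqEEUdyl
Fragment 6: offset=2 data="dsIe" -> buffer=??dsIeJFLMujqEEUdyl
Fragment 7: offset=0 data="Mf" -> buffer=MfdsIeJFLMujqEEUdyl
Fragment 8: offset=4 data="HL" -> buffer=MfdsHLJFLMujqEEUdyl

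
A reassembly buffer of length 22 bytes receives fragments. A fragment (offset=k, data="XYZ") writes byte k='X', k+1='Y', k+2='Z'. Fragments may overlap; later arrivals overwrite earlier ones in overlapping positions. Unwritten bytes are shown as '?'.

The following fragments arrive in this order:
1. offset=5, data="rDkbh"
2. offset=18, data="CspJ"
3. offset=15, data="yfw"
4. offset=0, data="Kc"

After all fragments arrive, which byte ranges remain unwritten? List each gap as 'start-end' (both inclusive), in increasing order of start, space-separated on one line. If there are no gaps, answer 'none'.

Fragment 1: offset=5 len=5
Fragment 2: offset=18 len=4
Fragment 3: offset=15 len=3
Fragment 4: offset=0 len=2
Gaps: 2-4 10-14

Answer: 2-4 10-14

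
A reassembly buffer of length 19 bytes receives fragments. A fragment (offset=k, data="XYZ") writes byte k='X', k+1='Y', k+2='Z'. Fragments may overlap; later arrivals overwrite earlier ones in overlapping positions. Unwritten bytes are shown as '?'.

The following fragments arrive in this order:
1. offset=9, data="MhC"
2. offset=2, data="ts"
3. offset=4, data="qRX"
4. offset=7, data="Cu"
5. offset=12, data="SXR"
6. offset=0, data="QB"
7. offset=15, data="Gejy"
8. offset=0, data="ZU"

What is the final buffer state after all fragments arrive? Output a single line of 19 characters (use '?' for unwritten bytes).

Fragment 1: offset=9 data="MhC" -> buffer=?????????MhC???????
Fragment 2: offset=2 data="ts" -> buffer=??ts?????MhC???????
Fragment 3: offset=4 data="qRX" -> buffer=??tsqRX??MhC???????
Fragment 4: offset=7 data="Cu" -> buffer=??tsqRXCuMhC???????
Fragment 5: offset=12 data="SXR" -> buffer=??tsqRXCuMhCSXR????
Fragment 6: offset=0 data="QB" -> buffer=QBtsqRXCuMhCSXR????
Fragment 7: offset=15 data="Gejy" -> buffer=QBtsqRXCuMhCSXRGejy
Fragment 8: offset=0 data="ZU" -> buffer=ZUtsqRXCuMhCSXRGejy

Answer: ZUtsqRXCuMhCSXRGejy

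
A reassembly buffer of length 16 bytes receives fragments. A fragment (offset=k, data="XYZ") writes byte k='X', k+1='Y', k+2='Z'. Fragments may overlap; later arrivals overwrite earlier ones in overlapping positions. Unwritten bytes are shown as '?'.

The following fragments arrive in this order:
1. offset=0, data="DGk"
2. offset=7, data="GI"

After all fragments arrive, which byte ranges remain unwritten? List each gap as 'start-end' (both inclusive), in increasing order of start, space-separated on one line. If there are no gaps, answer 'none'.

Fragment 1: offset=0 len=3
Fragment 2: offset=7 len=2
Gaps: 3-6 9-15

Answer: 3-6 9-15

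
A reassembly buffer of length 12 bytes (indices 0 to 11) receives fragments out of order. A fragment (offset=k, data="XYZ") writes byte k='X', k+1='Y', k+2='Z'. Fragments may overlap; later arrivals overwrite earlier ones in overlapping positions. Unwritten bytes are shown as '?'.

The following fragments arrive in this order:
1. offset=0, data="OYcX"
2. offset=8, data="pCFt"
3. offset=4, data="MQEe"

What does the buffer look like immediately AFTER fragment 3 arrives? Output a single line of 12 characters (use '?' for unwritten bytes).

Fragment 1: offset=0 data="OYcX" -> buffer=OYcX????????
Fragment 2: offset=8 data="pCFt" -> buffer=OYcX????pCFt
Fragment 3: offset=4 data="MQEe" -> buffer=OYcXMQEepCFt

Answer: OYcXMQEepCFt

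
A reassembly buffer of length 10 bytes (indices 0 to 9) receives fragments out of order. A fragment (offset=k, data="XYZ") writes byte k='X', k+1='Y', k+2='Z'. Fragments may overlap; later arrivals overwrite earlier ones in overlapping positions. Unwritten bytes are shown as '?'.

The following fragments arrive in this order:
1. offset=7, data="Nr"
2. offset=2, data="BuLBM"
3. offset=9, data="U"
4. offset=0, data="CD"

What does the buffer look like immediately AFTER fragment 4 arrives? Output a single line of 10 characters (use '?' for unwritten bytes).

Answer: CDBuLBMNrU

Derivation:
Fragment 1: offset=7 data="Nr" -> buffer=???????Nr?
Fragment 2: offset=2 data="BuLBM" -> buffer=??BuLBMNr?
Fragment 3: offset=9 data="U" -> buffer=??BuLBMNrU
Fragment 4: offset=0 data="CD" -> buffer=CDBuLBMNrU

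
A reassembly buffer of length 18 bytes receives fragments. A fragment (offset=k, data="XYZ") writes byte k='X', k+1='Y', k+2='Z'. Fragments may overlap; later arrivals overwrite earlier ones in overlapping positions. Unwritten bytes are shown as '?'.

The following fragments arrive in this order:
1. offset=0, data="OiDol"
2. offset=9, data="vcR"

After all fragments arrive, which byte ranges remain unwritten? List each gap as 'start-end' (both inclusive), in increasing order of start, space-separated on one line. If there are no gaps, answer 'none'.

Fragment 1: offset=0 len=5
Fragment 2: offset=9 len=3
Gaps: 5-8 12-17

Answer: 5-8 12-17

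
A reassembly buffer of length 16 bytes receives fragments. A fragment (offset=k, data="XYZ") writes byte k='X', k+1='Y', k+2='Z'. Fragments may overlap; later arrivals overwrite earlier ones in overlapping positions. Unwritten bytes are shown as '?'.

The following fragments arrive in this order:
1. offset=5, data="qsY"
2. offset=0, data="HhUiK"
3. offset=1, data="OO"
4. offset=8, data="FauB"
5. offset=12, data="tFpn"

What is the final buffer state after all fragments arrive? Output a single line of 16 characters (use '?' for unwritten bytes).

Answer: HOOiKqsYFauBtFpn

Derivation:
Fragment 1: offset=5 data="qsY" -> buffer=?????qsY????????
Fragment 2: offset=0 data="HhUiK" -> buffer=HhUiKqsY????????
Fragment 3: offset=1 data="OO" -> buffer=HOOiKqsY????????
Fragment 4: offset=8 data="FauB" -> buffer=HOOiKqsYFauB????
Fragment 5: offset=12 data="tFpn" -> buffer=HOOiKqsYFauBtFpn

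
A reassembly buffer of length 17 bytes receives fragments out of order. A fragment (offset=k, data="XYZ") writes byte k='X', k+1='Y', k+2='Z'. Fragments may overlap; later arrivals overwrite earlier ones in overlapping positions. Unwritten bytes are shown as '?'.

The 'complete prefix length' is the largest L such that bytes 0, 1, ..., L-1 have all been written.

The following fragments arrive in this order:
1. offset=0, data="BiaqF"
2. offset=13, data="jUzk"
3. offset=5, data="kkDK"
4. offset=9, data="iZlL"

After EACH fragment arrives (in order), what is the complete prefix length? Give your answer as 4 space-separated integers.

Fragment 1: offset=0 data="BiaqF" -> buffer=BiaqF???????????? -> prefix_len=5
Fragment 2: offset=13 data="jUzk" -> buffer=BiaqF????????jUzk -> prefix_len=5
Fragment 3: offset=5 data="kkDK" -> buffer=BiaqFkkDK????jUzk -> prefix_len=9
Fragment 4: offset=9 data="iZlL" -> buffer=BiaqFkkDKiZlLjUzk -> prefix_len=17

Answer: 5 5 9 17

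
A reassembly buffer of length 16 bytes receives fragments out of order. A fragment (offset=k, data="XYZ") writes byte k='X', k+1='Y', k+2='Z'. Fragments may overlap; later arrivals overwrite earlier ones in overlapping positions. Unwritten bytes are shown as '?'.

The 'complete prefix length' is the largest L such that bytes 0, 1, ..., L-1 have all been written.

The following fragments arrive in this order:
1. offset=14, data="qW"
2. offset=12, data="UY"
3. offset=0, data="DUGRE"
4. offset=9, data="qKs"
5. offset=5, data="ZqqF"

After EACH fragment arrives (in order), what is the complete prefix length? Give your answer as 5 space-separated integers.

Fragment 1: offset=14 data="qW" -> buffer=??????????????qW -> prefix_len=0
Fragment 2: offset=12 data="UY" -> buffer=????????????UYqW -> prefix_len=0
Fragment 3: offset=0 data="DUGRE" -> buffer=DUGRE???????UYqW -> prefix_len=5
Fragment 4: offset=9 data="qKs" -> buffer=DUGRE????qKsUYqW -> prefix_len=5
Fragment 5: offset=5 data="ZqqF" -> buffer=DUGREZqqFqKsUYqW -> prefix_len=16

Answer: 0 0 5 5 16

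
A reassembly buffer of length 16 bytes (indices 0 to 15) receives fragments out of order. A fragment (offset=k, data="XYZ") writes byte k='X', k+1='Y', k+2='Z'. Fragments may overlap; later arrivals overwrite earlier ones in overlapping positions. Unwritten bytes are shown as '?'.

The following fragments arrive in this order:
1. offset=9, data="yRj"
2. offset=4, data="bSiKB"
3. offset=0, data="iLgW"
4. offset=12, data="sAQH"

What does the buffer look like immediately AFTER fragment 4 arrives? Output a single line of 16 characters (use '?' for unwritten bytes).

Answer: iLgWbSiKByRjsAQH

Derivation:
Fragment 1: offset=9 data="yRj" -> buffer=?????????yRj????
Fragment 2: offset=4 data="bSiKB" -> buffer=????bSiKByRj????
Fragment 3: offset=0 data="iLgW" -> buffer=iLgWbSiKByRj????
Fragment 4: offset=12 data="sAQH" -> buffer=iLgWbSiKByRjsAQH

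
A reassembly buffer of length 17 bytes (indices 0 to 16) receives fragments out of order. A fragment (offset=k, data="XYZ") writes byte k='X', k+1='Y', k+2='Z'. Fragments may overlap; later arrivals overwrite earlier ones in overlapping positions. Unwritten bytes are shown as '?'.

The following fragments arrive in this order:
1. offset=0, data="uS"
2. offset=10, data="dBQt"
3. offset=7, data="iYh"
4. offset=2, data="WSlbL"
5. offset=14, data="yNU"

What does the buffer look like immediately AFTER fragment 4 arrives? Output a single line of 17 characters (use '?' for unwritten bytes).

Answer: uSWSlbLiYhdBQt???

Derivation:
Fragment 1: offset=0 data="uS" -> buffer=uS???????????????
Fragment 2: offset=10 data="dBQt" -> buffer=uS????????dBQt???
Fragment 3: offset=7 data="iYh" -> buffer=uS?????iYhdBQt???
Fragment 4: offset=2 data="WSlbL" -> buffer=uSWSlbLiYhdBQt???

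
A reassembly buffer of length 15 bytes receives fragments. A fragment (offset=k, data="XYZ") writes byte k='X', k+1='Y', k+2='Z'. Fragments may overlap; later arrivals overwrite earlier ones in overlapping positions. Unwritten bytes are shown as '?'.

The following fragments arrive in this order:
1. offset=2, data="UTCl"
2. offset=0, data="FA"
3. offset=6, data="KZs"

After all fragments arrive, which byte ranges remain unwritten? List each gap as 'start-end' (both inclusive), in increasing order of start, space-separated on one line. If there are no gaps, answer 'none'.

Fragment 1: offset=2 len=4
Fragment 2: offset=0 len=2
Fragment 3: offset=6 len=3
Gaps: 9-14

Answer: 9-14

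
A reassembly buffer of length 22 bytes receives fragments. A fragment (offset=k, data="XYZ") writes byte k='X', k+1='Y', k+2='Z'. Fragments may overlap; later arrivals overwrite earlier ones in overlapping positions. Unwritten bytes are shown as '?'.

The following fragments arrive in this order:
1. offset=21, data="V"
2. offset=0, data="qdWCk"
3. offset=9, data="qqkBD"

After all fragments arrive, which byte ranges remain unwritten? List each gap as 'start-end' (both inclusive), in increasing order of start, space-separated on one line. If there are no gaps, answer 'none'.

Fragment 1: offset=21 len=1
Fragment 2: offset=0 len=5
Fragment 3: offset=9 len=5
Gaps: 5-8 14-20

Answer: 5-8 14-20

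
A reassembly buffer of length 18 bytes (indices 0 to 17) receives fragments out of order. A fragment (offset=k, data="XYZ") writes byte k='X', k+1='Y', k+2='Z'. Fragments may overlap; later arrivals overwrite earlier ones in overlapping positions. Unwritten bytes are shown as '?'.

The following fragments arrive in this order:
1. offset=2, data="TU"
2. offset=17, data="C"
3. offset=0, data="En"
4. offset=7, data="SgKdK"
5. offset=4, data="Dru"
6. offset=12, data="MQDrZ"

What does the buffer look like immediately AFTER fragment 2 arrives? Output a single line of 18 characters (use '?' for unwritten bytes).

Answer: ??TU?????????????C

Derivation:
Fragment 1: offset=2 data="TU" -> buffer=??TU??????????????
Fragment 2: offset=17 data="C" -> buffer=??TU?????????????C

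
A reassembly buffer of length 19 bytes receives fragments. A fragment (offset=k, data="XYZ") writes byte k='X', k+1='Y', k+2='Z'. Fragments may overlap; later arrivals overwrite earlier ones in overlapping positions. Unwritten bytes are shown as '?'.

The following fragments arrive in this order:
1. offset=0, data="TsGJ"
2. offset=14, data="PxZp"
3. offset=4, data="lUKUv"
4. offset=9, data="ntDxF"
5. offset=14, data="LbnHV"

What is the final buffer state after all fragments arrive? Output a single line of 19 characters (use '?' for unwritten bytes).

Answer: TsGJlUKUvntDxFLbnHV

Derivation:
Fragment 1: offset=0 data="TsGJ" -> buffer=TsGJ???????????????
Fragment 2: offset=14 data="PxZp" -> buffer=TsGJ??????????PxZp?
Fragment 3: offset=4 data="lUKUv" -> buffer=TsGJlUKUv?????PxZp?
Fragment 4: offset=9 data="ntDxF" -> buffer=TsGJlUKUvntDxFPxZp?
Fragment 5: offset=14 data="LbnHV" -> buffer=TsGJlUKUvntDxFLbnHV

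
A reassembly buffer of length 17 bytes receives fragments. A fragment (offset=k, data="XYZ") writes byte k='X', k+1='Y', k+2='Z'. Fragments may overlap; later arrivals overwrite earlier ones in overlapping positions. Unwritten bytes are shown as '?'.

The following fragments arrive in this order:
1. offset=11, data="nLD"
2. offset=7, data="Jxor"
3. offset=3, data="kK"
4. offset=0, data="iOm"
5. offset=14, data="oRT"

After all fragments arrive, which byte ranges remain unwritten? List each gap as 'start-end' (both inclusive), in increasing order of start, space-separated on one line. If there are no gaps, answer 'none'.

Answer: 5-6

Derivation:
Fragment 1: offset=11 len=3
Fragment 2: offset=7 len=4
Fragment 3: offset=3 len=2
Fragment 4: offset=0 len=3
Fragment 5: offset=14 len=3
Gaps: 5-6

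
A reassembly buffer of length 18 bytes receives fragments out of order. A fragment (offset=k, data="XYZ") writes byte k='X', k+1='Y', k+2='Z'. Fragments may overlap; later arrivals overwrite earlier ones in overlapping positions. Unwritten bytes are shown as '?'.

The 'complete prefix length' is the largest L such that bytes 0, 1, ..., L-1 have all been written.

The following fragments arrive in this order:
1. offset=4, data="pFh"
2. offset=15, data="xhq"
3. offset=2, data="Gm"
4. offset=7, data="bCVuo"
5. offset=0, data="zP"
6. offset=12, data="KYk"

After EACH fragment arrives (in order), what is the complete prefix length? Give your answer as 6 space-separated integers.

Fragment 1: offset=4 data="pFh" -> buffer=????pFh??????????? -> prefix_len=0
Fragment 2: offset=15 data="xhq" -> buffer=????pFh????????xhq -> prefix_len=0
Fragment 3: offset=2 data="Gm" -> buffer=??GmpFh????????xhq -> prefix_len=0
Fragment 4: offset=7 data="bCVuo" -> buffer=??GmpFhbCVuo???xhq -> prefix_len=0
Fragment 5: offset=0 data="zP" -> buffer=zPGmpFhbCVuo???xhq -> prefix_len=12
Fragment 6: offset=12 data="KYk" -> buffer=zPGmpFhbCVuoKYkxhq -> prefix_len=18

Answer: 0 0 0 0 12 18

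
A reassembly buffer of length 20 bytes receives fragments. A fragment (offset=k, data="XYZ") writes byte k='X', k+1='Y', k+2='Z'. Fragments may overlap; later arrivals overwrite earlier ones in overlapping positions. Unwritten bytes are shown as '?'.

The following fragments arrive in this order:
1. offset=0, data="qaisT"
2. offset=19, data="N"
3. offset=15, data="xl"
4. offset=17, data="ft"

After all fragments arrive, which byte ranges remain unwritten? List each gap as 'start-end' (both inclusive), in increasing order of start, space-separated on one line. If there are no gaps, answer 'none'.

Answer: 5-14

Derivation:
Fragment 1: offset=0 len=5
Fragment 2: offset=19 len=1
Fragment 3: offset=15 len=2
Fragment 4: offset=17 len=2
Gaps: 5-14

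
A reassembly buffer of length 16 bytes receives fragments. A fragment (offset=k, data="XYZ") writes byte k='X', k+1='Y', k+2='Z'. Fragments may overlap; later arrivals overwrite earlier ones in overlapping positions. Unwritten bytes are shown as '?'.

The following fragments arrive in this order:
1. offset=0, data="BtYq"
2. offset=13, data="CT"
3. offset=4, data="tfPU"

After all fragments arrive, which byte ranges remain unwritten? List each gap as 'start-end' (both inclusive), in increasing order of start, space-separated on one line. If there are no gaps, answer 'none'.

Fragment 1: offset=0 len=4
Fragment 2: offset=13 len=2
Fragment 3: offset=4 len=4
Gaps: 8-12 15-15

Answer: 8-12 15-15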